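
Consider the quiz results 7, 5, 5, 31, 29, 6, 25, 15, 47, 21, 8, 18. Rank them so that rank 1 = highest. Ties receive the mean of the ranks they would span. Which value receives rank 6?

Sorted (descending): 47, 31, 29, 25, 21, 18, 15, 8, 7, 6, 5, 5
The 2 values of 5 occupy positions 11–12 → average rank (11+12)/2 = 11.5.
Rank 6 → value 18.

18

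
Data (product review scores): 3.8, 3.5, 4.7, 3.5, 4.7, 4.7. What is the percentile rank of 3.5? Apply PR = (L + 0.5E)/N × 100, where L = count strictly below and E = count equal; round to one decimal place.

N = 6.
Strictly below 3.5: 0. Equal to 3.5: 2.
PR = (0 + 0.5·2)/6 × 100 = 16.7

16.7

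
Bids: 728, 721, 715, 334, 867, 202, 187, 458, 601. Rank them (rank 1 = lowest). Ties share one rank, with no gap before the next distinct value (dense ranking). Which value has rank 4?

Sorted (ascending): 187, 202, 334, 458, 601, 715, 721, 728, 867
No ties — each value takes its position as its rank.
Rank 4 → value 458.

458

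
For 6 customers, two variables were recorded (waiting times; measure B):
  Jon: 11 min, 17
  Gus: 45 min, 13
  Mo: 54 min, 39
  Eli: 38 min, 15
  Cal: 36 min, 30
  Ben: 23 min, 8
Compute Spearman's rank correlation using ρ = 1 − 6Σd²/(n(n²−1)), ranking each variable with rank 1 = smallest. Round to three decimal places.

0.314

Ranks of variable 1: 1, 5, 6, 4, 3, 2
Ranks of variable 2: 4, 2, 6, 3, 5, 1
d = r₁ − r₂: -3, 3, 0, 1, -2, 1
d²: 9, 9, 0, 1, 4, 1; Σd² = 24
ρ = 1 − 6·24/(6·35) = 1 − 144/210 = 0.314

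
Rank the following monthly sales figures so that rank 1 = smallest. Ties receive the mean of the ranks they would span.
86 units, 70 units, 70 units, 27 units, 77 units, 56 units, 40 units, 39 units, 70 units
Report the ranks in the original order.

9, 6, 6, 1, 8, 4, 3, 2, 6

Sorted (ascending): 27, 39, 40, 56, 70, 70, 70, 77, 86
The 3 values of 70 occupy positions 5–7 → average rank 6.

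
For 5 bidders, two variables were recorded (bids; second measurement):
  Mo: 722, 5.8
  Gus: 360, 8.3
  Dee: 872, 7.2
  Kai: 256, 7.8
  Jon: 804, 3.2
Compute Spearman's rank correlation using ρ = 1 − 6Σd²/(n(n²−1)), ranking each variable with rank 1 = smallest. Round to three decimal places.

-0.600

Ranks of variable 1: 3, 2, 5, 1, 4
Ranks of variable 2: 2, 5, 3, 4, 1
d = r₁ − r₂: 1, -3, 2, -3, 3
d²: 1, 9, 4, 9, 9; Σd² = 32
ρ = 1 − 6·32/(5·24) = 1 − 192/120 = -0.600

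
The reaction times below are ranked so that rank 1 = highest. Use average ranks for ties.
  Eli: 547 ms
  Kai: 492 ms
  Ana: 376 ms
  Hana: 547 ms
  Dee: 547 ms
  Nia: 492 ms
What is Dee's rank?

Sorted (descending): 547, 547, 547, 492, 492, 376
The 3 values of 547 occupy positions 1–3 → average rank 2.
The 2 values of 492 occupy positions 4–5 → average rank (4+5)/2 = 4.5.
Dee has value 547 ms → rank 2.

2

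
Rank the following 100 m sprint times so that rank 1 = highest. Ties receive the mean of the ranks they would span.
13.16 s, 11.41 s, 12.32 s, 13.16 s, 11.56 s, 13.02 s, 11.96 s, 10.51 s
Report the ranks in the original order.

1.5, 7, 4, 1.5, 6, 3, 5, 8

Sorted (descending): 13.16, 13.16, 13.02, 12.32, 11.96, 11.56, 11.41, 10.51
The 2 values of 13.16 occupy positions 1–2 → average rank (1+2)/2 = 1.5.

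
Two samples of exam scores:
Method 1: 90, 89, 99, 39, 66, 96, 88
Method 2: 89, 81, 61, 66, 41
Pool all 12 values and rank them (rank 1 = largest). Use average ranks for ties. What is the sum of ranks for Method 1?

Sorted (descending): 99, 96, 90, 89, 89, 88, 81, 66, 66, 61, 41, 39
The 2 values of 89 occupy positions 4–5 → average rank (4+5)/2 = 4.5.
The 2 values of 66 occupy positions 8–9 → average rank (8+9)/2 = 8.5.
Method 1 values → pooled ranks: 90→3, 89→4.5, 99→1, 39→12, 66→8.5, 96→2, 88→6
Rank sum = 3 + 4.5 + 1 + 12 + 8.5 + 2 + 6 = 37

37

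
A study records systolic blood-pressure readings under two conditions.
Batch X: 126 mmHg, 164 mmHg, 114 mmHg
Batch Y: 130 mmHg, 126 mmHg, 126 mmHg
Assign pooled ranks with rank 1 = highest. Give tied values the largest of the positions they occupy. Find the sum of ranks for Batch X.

Sorted (descending): 164, 130, 126, 126, 126, 114
The 3 values of 126 occupy positions 3–5 → each gets rank 5.
Batch X values → pooled ranks: 126→5, 164→1, 114→6
Rank sum = 5 + 1 + 6 = 12

12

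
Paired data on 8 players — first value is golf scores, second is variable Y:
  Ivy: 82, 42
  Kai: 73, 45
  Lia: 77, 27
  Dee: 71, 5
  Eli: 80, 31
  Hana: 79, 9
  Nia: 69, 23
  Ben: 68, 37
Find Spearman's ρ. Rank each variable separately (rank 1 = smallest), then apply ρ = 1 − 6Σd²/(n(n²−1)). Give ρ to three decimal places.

Ranks of variable 1: 8, 4, 5, 3, 7, 6, 2, 1
Ranks of variable 2: 7, 8, 4, 1, 5, 2, 3, 6
d = r₁ − r₂: 1, -4, 1, 2, 2, 4, -1, -5
d²: 1, 16, 1, 4, 4, 16, 1, 25; Σd² = 68
ρ = 1 − 6·68/(8·63) = 1 − 408/504 = 0.190

0.190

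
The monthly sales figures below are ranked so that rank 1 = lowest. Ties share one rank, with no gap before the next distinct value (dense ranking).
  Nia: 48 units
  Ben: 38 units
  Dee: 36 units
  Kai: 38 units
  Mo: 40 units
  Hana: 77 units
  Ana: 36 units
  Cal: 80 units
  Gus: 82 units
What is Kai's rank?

Sorted (ascending): 36, 36, 38, 38, 40, 48, 77, 80, 82
The 2 values of 36 share dense rank 1.
The 2 values of 38 share dense rank 2.
Remaining distinct values take the next consecutive integers.
Kai has value 38 units → rank 2.

2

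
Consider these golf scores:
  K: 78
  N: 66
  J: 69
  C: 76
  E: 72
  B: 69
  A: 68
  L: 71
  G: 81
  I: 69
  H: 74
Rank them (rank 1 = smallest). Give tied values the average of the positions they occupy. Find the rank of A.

Sorted (ascending): 66, 68, 69, 69, 69, 71, 72, 74, 76, 78, 81
The 3 values of 69 occupy positions 3–5 → average rank 4.
A has value 68 → rank 2.

2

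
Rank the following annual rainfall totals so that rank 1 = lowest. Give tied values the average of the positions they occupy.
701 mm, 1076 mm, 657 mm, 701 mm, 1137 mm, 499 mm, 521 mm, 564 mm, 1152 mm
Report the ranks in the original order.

Sorted (ascending): 499, 521, 564, 657, 701, 701, 1076, 1137, 1152
The 2 values of 701 occupy positions 5–6 → average rank (5+6)/2 = 5.5.

5.5, 7, 4, 5.5, 8, 1, 2, 3, 9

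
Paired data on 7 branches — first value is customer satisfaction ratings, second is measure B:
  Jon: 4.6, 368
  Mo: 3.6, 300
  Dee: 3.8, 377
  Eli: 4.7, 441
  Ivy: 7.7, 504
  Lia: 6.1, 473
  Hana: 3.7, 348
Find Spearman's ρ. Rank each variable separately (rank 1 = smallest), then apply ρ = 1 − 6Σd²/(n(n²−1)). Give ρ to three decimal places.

Ranks of variable 1: 4, 1, 3, 5, 7, 6, 2
Ranks of variable 2: 3, 1, 4, 5, 7, 6, 2
d = r₁ − r₂: 1, 0, -1, 0, 0, 0, 0
d²: 1, 0, 1, 0, 0, 0, 0; Σd² = 2
ρ = 1 − 6·2/(7·48) = 1 − 12/336 = 0.964

0.964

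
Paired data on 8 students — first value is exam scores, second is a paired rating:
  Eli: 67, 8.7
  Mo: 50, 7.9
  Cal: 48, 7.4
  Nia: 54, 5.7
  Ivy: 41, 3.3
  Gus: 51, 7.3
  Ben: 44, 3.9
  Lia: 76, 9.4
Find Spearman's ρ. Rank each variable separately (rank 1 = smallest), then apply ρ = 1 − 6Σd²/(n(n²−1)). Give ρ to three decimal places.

Ranks of variable 1: 7, 4, 3, 6, 1, 5, 2, 8
Ranks of variable 2: 7, 6, 5, 3, 1, 4, 2, 8
d = r₁ − r₂: 0, -2, -2, 3, 0, 1, 0, 0
d²: 0, 4, 4, 9, 0, 1, 0, 0; Σd² = 18
ρ = 1 − 6·18/(8·63) = 1 − 108/504 = 0.786

0.786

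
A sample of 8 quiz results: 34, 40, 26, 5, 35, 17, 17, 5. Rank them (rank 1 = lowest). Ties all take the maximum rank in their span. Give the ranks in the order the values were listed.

Sorted (ascending): 5, 5, 17, 17, 26, 34, 35, 40
The 2 values of 5 occupy positions 1–2 → each gets rank 2.
The 2 values of 17 occupy positions 3–4 → each gets rank 4.

6, 8, 5, 2, 7, 4, 4, 2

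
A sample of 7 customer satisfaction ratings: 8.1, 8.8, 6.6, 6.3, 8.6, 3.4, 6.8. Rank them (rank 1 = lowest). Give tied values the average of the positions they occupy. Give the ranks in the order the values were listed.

Sorted (ascending): 3.4, 6.3, 6.6, 6.8, 8.1, 8.6, 8.8
No ties — each value takes its position as its rank.

5, 7, 3, 2, 6, 1, 4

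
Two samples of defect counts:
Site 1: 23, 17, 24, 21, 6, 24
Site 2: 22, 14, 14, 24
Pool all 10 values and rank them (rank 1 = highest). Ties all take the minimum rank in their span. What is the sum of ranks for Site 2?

22

Sorted (descending): 24, 24, 24, 23, 22, 21, 17, 14, 14, 6
The 3 values of 24 occupy positions 1–3 → each gets rank 1.
The 2 values of 14 occupy positions 8–9 → each gets rank 8.
Site 2 values → pooled ranks: 22→5, 14→8, 14→8, 24→1
Rank sum = 5 + 8 + 8 + 1 = 22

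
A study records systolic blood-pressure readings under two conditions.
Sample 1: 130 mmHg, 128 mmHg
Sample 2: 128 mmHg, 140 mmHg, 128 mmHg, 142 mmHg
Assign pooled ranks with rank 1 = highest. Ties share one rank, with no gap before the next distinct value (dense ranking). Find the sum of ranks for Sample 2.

11

Sorted (descending): 142, 140, 130, 128, 128, 128
The 3 values of 128 share dense rank 4.
Remaining distinct values take the next consecutive integers.
Sample 2 values → pooled ranks: 128→4, 140→2, 128→4, 142→1
Rank sum = 4 + 2 + 4 + 1 = 11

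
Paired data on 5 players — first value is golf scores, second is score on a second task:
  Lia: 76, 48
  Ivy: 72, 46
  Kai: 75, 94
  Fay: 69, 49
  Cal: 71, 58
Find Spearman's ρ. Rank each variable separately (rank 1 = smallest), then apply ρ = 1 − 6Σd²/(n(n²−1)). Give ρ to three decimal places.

-0.100

Ranks of variable 1: 5, 3, 4, 1, 2
Ranks of variable 2: 2, 1, 5, 3, 4
d = r₁ − r₂: 3, 2, -1, -2, -2
d²: 9, 4, 1, 4, 4; Σd² = 22
ρ = 1 − 6·22/(5·24) = 1 − 132/120 = -0.100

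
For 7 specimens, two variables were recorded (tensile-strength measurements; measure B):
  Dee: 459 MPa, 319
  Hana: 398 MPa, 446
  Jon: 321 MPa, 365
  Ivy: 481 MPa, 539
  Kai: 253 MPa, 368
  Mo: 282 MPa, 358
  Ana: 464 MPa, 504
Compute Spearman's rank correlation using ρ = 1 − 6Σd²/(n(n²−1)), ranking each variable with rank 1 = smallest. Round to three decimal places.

0.536

Ranks of variable 1: 5, 4, 3, 7, 1, 2, 6
Ranks of variable 2: 1, 5, 3, 7, 4, 2, 6
d = r₁ − r₂: 4, -1, 0, 0, -3, 0, 0
d²: 16, 1, 0, 0, 9, 0, 0; Σd² = 26
ρ = 1 − 6·26/(7·48) = 1 − 156/336 = 0.536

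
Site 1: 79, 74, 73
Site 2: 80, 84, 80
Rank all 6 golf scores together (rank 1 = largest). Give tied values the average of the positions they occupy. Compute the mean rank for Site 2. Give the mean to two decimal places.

2.00

Sorted (descending): 84, 80, 80, 79, 74, 73
The 2 values of 80 occupy positions 2–3 → average rank (2+3)/2 = 2.5.
Site 2 values → pooled ranks: 80→2.5, 84→1, 80→2.5
Mean rank = (2.5 + 1 + 2.5) / 3 = 2.00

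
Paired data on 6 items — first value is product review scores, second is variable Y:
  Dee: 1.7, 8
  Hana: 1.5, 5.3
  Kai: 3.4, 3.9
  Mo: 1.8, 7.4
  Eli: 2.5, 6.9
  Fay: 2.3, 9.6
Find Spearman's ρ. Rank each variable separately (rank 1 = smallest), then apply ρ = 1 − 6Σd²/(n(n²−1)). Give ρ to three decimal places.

Ranks of variable 1: 2, 1, 6, 3, 5, 4
Ranks of variable 2: 5, 2, 1, 4, 3, 6
d = r₁ − r₂: -3, -1, 5, -1, 2, -2
d²: 9, 1, 25, 1, 4, 4; Σd² = 44
ρ = 1 − 6·44/(6·35) = 1 − 264/210 = -0.257

-0.257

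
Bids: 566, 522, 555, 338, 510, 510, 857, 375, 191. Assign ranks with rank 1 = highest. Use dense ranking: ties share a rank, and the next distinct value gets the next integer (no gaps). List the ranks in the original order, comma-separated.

Sorted (descending): 857, 566, 555, 522, 510, 510, 375, 338, 191
The 2 values of 510 share dense rank 5.
Remaining distinct values take the next consecutive integers.

2, 4, 3, 7, 5, 5, 1, 6, 8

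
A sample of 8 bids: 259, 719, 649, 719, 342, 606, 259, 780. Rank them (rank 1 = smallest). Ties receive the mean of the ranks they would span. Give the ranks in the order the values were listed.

1.5, 6.5, 5, 6.5, 3, 4, 1.5, 8

Sorted (ascending): 259, 259, 342, 606, 649, 719, 719, 780
The 2 values of 259 occupy positions 1–2 → average rank (1+2)/2 = 1.5.
The 2 values of 719 occupy positions 6–7 → average rank (6+7)/2 = 6.5.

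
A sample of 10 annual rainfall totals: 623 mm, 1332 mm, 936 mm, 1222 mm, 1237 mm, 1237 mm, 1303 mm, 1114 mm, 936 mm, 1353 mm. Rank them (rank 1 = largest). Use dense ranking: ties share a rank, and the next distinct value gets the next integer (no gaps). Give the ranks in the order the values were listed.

8, 2, 7, 5, 4, 4, 3, 6, 7, 1

Sorted (descending): 1353, 1332, 1303, 1237, 1237, 1222, 1114, 936, 936, 623
The 2 values of 1237 share dense rank 4.
The 2 values of 936 share dense rank 7.
Remaining distinct values take the next consecutive integers.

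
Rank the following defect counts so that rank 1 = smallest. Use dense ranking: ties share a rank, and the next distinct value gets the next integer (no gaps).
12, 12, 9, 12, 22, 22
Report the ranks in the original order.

2, 2, 1, 2, 3, 3

Sorted (ascending): 9, 12, 12, 12, 22, 22
The 3 values of 12 share dense rank 2.
The 2 values of 22 share dense rank 3.
Remaining distinct values take the next consecutive integers.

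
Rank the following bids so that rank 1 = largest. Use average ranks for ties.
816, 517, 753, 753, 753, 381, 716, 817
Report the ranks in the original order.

2, 7, 4, 4, 4, 8, 6, 1

Sorted (descending): 817, 816, 753, 753, 753, 716, 517, 381
The 3 values of 753 occupy positions 3–5 → average rank 4.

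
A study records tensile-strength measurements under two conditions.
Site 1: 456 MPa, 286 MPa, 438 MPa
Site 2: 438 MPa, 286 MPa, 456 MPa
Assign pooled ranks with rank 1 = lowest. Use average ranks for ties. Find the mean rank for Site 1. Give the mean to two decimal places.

Sorted (ascending): 286, 286, 438, 438, 456, 456
The 2 values of 286 occupy positions 1–2 → average rank (1+2)/2 = 1.5.
The 2 values of 438 occupy positions 3–4 → average rank (3+4)/2 = 3.5.
The 2 values of 456 occupy positions 5–6 → average rank (5+6)/2 = 5.5.
Site 1 values → pooled ranks: 456→5.5, 286→1.5, 438→3.5
Mean rank = (5.5 + 1.5 + 3.5) / 3 = 3.50

3.50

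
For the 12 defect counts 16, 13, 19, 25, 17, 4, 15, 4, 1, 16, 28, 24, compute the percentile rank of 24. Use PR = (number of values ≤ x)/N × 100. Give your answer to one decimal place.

N = 12.
Strictly below 24: 9. Equal to 24: 1.
PR = 10/12 × 100 = 83.3

83.3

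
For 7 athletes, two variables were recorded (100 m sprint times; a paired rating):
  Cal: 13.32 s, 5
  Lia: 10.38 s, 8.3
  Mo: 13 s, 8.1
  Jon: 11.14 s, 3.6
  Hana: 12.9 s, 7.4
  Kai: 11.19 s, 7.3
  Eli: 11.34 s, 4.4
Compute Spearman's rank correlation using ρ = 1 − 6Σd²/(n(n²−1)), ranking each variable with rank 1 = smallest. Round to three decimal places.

Ranks of variable 1: 7, 1, 6, 2, 5, 3, 4
Ranks of variable 2: 3, 7, 6, 1, 5, 4, 2
d = r₁ − r₂: 4, -6, 0, 1, 0, -1, 2
d²: 16, 36, 0, 1, 0, 1, 4; Σd² = 58
ρ = 1 − 6·58/(7·48) = 1 − 348/336 = -0.036

-0.036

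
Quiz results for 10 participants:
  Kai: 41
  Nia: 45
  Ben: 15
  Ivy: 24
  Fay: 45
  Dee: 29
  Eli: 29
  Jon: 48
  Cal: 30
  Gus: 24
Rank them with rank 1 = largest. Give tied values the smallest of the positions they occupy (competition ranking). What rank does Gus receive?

8

Sorted (descending): 48, 45, 45, 41, 30, 29, 29, 24, 24, 15
The 2 values of 45 occupy positions 2–3 → each gets rank 2.
The 2 values of 29 occupy positions 6–7 → each gets rank 6.
The 2 values of 24 occupy positions 8–9 → each gets rank 8.
Gus has value 24 → rank 8.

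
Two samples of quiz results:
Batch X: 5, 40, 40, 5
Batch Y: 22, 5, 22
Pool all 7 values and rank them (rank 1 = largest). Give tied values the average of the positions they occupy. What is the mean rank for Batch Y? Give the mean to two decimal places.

4.33

Sorted (descending): 40, 40, 22, 22, 5, 5, 5
The 2 values of 40 occupy positions 1–2 → average rank (1+2)/2 = 1.5.
The 2 values of 22 occupy positions 3–4 → average rank (3+4)/2 = 3.5.
The 3 values of 5 occupy positions 5–7 → average rank 6.
Batch Y values → pooled ranks: 22→3.5, 5→6, 22→3.5
Mean rank = (3.5 + 6 + 3.5) / 3 = 4.33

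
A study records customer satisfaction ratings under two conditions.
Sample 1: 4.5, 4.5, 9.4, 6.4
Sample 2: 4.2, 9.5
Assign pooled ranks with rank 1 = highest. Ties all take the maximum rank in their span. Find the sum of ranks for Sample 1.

15

Sorted (descending): 9.5, 9.4, 6.4, 4.5, 4.5, 4.2
The 2 values of 4.5 occupy positions 4–5 → each gets rank 5.
Sample 1 values → pooled ranks: 4.5→5, 4.5→5, 9.4→2, 6.4→3
Rank sum = 5 + 5 + 2 + 3 = 15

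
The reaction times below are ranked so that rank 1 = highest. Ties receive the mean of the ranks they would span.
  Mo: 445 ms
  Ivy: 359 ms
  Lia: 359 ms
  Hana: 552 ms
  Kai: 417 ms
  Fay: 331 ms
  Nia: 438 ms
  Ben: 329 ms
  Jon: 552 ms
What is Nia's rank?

4

Sorted (descending): 552, 552, 445, 438, 417, 359, 359, 331, 329
The 2 values of 552 occupy positions 1–2 → average rank (1+2)/2 = 1.5.
The 2 values of 359 occupy positions 6–7 → average rank (6+7)/2 = 6.5.
Nia has value 438 ms → rank 4.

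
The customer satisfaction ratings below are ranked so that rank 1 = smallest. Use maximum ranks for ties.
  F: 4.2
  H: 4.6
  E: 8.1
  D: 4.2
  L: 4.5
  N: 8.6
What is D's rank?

2

Sorted (ascending): 4.2, 4.2, 4.5, 4.6, 8.1, 8.6
The 2 values of 4.2 occupy positions 1–2 → each gets rank 2.
D has value 4.2 → rank 2.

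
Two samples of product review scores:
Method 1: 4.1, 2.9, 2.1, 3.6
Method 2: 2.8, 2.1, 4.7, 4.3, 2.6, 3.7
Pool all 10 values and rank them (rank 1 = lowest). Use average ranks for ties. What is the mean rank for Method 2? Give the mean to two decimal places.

Sorted (ascending): 2.1, 2.1, 2.6, 2.8, 2.9, 3.6, 3.7, 4.1, 4.3, 4.7
The 2 values of 2.1 occupy positions 1–2 → average rank (1+2)/2 = 1.5.
Method 2 values → pooled ranks: 2.8→4, 2.1→1.5, 4.7→10, 4.3→9, 2.6→3, 3.7→7
Mean rank = (4 + 1.5 + 10 + 9 + 3 + 7) / 6 = 5.75

5.75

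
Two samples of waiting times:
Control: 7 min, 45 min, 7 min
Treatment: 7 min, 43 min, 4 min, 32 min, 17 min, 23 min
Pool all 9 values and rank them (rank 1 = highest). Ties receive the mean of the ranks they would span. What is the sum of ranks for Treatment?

Sorted (descending): 45, 43, 32, 23, 17, 7, 7, 7, 4
The 3 values of 7 occupy positions 6–8 → average rank 7.
Treatment values → pooled ranks: 7→7, 43→2, 4→9, 32→3, 17→5, 23→4
Rank sum = 7 + 2 + 9 + 3 + 5 + 4 = 30

30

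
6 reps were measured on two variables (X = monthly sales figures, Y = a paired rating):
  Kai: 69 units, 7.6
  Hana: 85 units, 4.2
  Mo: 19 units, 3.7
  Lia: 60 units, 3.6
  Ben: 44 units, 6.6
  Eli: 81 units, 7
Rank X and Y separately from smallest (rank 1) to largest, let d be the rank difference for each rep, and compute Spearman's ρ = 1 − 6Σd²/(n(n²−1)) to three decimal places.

Ranks of variable 1: 4, 6, 1, 3, 2, 5
Ranks of variable 2: 6, 3, 2, 1, 4, 5
d = r₁ − r₂: -2, 3, -1, 2, -2, 0
d²: 4, 9, 1, 4, 4, 0; Σd² = 22
ρ = 1 − 6·22/(6·35) = 1 − 132/210 = 0.371

0.371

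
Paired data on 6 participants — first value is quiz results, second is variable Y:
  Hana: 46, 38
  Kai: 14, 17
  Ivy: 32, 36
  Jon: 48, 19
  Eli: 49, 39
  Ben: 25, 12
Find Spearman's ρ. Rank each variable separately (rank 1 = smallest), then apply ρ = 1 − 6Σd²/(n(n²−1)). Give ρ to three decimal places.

0.771

Ranks of variable 1: 4, 1, 3, 5, 6, 2
Ranks of variable 2: 5, 2, 4, 3, 6, 1
d = r₁ − r₂: -1, -1, -1, 2, 0, 1
d²: 1, 1, 1, 4, 0, 1; Σd² = 8
ρ = 1 − 6·8/(6·35) = 1 − 48/210 = 0.771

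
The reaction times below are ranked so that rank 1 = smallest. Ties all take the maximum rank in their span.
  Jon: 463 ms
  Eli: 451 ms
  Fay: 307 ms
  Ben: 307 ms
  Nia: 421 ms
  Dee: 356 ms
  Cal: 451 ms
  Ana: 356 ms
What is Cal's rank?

7

Sorted (ascending): 307, 307, 356, 356, 421, 451, 451, 463
The 2 values of 307 occupy positions 1–2 → each gets rank 2.
The 2 values of 356 occupy positions 3–4 → each gets rank 4.
The 2 values of 451 occupy positions 6–7 → each gets rank 7.
Cal has value 451 ms → rank 7.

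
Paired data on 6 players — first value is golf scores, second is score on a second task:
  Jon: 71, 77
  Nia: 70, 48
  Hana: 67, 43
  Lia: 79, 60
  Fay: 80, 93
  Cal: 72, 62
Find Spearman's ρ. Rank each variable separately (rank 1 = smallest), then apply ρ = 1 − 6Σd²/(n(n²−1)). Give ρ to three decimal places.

0.771

Ranks of variable 1: 3, 2, 1, 5, 6, 4
Ranks of variable 2: 5, 2, 1, 3, 6, 4
d = r₁ − r₂: -2, 0, 0, 2, 0, 0
d²: 4, 0, 0, 4, 0, 0; Σd² = 8
ρ = 1 − 6·8/(6·35) = 1 − 48/210 = 0.771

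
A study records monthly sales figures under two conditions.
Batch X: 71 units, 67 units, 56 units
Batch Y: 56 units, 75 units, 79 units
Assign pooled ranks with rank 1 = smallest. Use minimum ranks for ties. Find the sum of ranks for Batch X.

Sorted (ascending): 56, 56, 67, 71, 75, 79
The 2 values of 56 occupy positions 1–2 → each gets rank 1.
Batch X values → pooled ranks: 71→4, 67→3, 56→1
Rank sum = 4 + 3 + 1 = 8

8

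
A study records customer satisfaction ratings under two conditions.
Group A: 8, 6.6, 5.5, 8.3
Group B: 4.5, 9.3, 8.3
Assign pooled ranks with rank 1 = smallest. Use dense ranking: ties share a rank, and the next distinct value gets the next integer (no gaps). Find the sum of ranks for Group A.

Sorted (ascending): 4.5, 5.5, 6.6, 8, 8.3, 8.3, 9.3
The 2 values of 8.3 share dense rank 5.
Remaining distinct values take the next consecutive integers.
Group A values → pooled ranks: 8→4, 6.6→3, 5.5→2, 8.3→5
Rank sum = 4 + 3 + 2 + 5 = 14

14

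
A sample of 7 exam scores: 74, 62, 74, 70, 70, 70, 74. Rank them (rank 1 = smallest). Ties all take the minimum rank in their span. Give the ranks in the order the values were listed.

Sorted (ascending): 62, 70, 70, 70, 74, 74, 74
The 3 values of 70 occupy positions 2–4 → each gets rank 2.
The 3 values of 74 occupy positions 5–7 → each gets rank 5.

5, 1, 5, 2, 2, 2, 5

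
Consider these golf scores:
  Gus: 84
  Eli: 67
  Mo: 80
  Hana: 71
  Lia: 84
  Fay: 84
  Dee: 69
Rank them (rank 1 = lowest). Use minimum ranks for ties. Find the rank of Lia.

Sorted (ascending): 67, 69, 71, 80, 84, 84, 84
The 3 values of 84 occupy positions 5–7 → each gets rank 5.
Lia has value 84 → rank 5.

5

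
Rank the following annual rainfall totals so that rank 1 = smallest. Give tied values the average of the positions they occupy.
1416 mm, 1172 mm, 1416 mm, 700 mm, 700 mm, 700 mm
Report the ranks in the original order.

5.5, 4, 5.5, 2, 2, 2

Sorted (ascending): 700, 700, 700, 1172, 1416, 1416
The 3 values of 700 occupy positions 1–3 → average rank 2.
The 2 values of 1416 occupy positions 5–6 → average rank (5+6)/2 = 5.5.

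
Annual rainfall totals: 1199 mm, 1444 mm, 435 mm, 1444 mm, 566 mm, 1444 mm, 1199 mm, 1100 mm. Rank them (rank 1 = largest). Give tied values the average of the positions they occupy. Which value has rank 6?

Sorted (descending): 1444, 1444, 1444, 1199, 1199, 1100, 566, 435
The 3 values of 1444 occupy positions 1–3 → average rank 2.
The 2 values of 1199 occupy positions 4–5 → average rank (4+5)/2 = 4.5.
Rank 6 → value 1100.

1100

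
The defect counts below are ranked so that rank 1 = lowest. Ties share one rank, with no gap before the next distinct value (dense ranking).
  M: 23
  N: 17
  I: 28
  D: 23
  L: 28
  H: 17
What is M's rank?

Sorted (ascending): 17, 17, 23, 23, 28, 28
The 2 values of 17 share dense rank 1.
The 2 values of 23 share dense rank 2.
The 2 values of 28 share dense rank 3.
M has value 23 → rank 2.

2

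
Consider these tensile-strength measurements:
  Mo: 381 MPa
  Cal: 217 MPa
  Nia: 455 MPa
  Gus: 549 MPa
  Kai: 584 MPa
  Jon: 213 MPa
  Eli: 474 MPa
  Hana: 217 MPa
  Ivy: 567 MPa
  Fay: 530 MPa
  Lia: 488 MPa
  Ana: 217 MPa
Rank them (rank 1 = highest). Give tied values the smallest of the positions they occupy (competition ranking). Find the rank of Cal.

9

Sorted (descending): 584, 567, 549, 530, 488, 474, 455, 381, 217, 217, 217, 213
The 3 values of 217 occupy positions 9–11 → each gets rank 9.
Cal has value 217 MPa → rank 9.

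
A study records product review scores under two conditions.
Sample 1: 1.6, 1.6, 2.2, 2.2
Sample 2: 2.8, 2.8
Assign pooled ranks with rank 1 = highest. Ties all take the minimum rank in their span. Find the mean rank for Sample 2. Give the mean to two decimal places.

1.00

Sorted (descending): 2.8, 2.8, 2.2, 2.2, 1.6, 1.6
The 2 values of 2.8 occupy positions 1–2 → each gets rank 1.
The 2 values of 2.2 occupy positions 3–4 → each gets rank 3.
The 2 values of 1.6 occupy positions 5–6 → each gets rank 5.
Sample 2 values → pooled ranks: 2.8→1, 2.8→1
Mean rank = (1 + 1) / 2 = 1.00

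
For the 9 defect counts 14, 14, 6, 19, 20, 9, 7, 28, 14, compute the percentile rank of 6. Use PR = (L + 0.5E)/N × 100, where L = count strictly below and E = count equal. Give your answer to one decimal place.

5.6

N = 9.
Strictly below 6: 0. Equal to 6: 1.
PR = (0 + 0.5·1)/9 × 100 = 5.6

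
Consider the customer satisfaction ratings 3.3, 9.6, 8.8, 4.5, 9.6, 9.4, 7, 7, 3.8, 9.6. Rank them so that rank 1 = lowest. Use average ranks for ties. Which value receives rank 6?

8.8

Sorted (ascending): 3.3, 3.8, 4.5, 7, 7, 8.8, 9.4, 9.6, 9.6, 9.6
The 2 values of 7 occupy positions 4–5 → average rank (4+5)/2 = 4.5.
The 3 values of 9.6 occupy positions 8–10 → average rank 9.
Rank 6 → value 8.8.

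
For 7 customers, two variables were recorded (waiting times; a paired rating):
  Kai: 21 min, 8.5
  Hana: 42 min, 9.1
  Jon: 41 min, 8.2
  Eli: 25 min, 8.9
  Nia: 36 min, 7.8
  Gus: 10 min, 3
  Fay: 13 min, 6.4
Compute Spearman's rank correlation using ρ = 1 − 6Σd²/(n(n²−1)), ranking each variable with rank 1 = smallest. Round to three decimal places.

0.714

Ranks of variable 1: 3, 7, 6, 4, 5, 1, 2
Ranks of variable 2: 5, 7, 4, 6, 3, 1, 2
d = r₁ − r₂: -2, 0, 2, -2, 2, 0, 0
d²: 4, 0, 4, 4, 4, 0, 0; Σd² = 16
ρ = 1 − 6·16/(7·48) = 1 − 96/336 = 0.714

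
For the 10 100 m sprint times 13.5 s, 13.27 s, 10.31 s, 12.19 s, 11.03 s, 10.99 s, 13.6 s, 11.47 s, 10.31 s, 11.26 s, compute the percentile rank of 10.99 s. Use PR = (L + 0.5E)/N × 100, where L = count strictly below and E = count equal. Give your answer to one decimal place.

N = 10.
Strictly below 10.99: 2. Equal to 10.99: 1.
PR = (2 + 0.5·1)/10 × 100 = 25.0

25.0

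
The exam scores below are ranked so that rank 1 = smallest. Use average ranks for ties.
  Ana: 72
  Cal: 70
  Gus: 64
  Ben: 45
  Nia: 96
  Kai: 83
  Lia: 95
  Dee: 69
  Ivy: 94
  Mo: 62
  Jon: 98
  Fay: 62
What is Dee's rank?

Sorted (ascending): 45, 62, 62, 64, 69, 70, 72, 83, 94, 95, 96, 98
The 2 values of 62 occupy positions 2–3 → average rank (2+3)/2 = 2.5.
Dee has value 69 → rank 5.

5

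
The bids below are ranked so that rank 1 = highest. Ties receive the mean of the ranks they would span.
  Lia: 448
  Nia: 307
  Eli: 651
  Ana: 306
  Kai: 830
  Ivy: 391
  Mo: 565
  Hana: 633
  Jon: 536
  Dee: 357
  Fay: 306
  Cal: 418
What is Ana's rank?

11.5

Sorted (descending): 830, 651, 633, 565, 536, 448, 418, 391, 357, 307, 306, 306
The 2 values of 306 occupy positions 11–12 → average rank (11+12)/2 = 11.5.
Ana has value 306 → rank 11.5.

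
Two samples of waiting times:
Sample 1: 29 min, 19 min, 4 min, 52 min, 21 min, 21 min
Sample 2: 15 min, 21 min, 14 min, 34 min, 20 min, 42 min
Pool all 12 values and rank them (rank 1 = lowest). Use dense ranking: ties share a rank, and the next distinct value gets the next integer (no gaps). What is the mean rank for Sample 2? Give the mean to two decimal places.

5.50

Sorted (ascending): 4, 14, 15, 19, 20, 21, 21, 21, 29, 34, 42, 52
The 3 values of 21 share dense rank 6.
Remaining distinct values take the next consecutive integers.
Sample 2 values → pooled ranks: 15→3, 21→6, 14→2, 34→8, 20→5, 42→9
Mean rank = (3 + 6 + 2 + 8 + 5 + 9) / 6 = 5.50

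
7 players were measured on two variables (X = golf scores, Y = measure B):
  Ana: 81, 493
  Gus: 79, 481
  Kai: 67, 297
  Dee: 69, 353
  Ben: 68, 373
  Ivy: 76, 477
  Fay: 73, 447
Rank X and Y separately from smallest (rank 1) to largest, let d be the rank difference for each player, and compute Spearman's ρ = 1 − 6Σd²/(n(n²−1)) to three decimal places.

Ranks of variable 1: 7, 6, 1, 3, 2, 5, 4
Ranks of variable 2: 7, 6, 1, 2, 3, 5, 4
d = r₁ − r₂: 0, 0, 0, 1, -1, 0, 0
d²: 0, 0, 0, 1, 1, 0, 0; Σd² = 2
ρ = 1 − 6·2/(7·48) = 1 − 12/336 = 0.964

0.964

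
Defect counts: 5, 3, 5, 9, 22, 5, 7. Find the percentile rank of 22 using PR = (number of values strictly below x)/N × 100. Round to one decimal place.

85.7

N = 7.
Strictly below 22: 6. Equal to 22: 1.
PR = 6/7 × 100 = 85.7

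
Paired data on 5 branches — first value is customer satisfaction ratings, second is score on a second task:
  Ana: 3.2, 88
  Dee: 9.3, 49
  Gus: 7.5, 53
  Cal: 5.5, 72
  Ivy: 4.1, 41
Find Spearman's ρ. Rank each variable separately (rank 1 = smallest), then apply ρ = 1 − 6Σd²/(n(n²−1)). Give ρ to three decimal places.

-0.400

Ranks of variable 1: 1, 5, 4, 3, 2
Ranks of variable 2: 5, 2, 3, 4, 1
d = r₁ − r₂: -4, 3, 1, -1, 1
d²: 16, 9, 1, 1, 1; Σd² = 28
ρ = 1 − 6·28/(5·24) = 1 − 168/120 = -0.400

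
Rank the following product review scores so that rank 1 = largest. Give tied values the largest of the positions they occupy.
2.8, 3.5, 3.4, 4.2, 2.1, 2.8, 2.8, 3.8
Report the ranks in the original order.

7, 3, 4, 1, 8, 7, 7, 2

Sorted (descending): 4.2, 3.8, 3.5, 3.4, 2.8, 2.8, 2.8, 2.1
The 3 values of 2.8 occupy positions 5–7 → each gets rank 7.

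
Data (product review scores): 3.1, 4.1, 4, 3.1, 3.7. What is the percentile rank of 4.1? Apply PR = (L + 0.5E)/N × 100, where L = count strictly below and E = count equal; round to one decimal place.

90.0

N = 5.
Strictly below 4.1: 4. Equal to 4.1: 1.
PR = (4 + 0.5·1)/5 × 100 = 90.0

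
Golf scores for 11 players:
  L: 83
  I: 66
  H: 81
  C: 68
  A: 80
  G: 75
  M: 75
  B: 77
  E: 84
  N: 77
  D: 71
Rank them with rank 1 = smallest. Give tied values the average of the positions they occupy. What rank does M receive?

Sorted (ascending): 66, 68, 71, 75, 75, 77, 77, 80, 81, 83, 84
The 2 values of 75 occupy positions 4–5 → average rank (4+5)/2 = 4.5.
The 2 values of 77 occupy positions 6–7 → average rank (6+7)/2 = 6.5.
M has value 75 → rank 4.5.

4.5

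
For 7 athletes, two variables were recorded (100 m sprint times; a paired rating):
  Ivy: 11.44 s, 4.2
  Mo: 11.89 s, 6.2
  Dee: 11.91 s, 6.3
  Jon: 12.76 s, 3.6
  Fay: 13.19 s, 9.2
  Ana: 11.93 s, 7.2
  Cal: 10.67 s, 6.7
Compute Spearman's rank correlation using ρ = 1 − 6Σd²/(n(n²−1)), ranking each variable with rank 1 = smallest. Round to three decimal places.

Ranks of variable 1: 2, 3, 4, 6, 7, 5, 1
Ranks of variable 2: 2, 3, 4, 1, 7, 6, 5
d = r₁ − r₂: 0, 0, 0, 5, 0, -1, -4
d²: 0, 0, 0, 25, 0, 1, 16; Σd² = 42
ρ = 1 − 6·42/(7·48) = 1 − 252/336 = 0.250

0.250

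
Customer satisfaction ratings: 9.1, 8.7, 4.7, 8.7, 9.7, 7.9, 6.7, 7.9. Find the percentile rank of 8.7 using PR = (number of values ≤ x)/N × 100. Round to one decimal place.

N = 8.
Strictly below 8.7: 4. Equal to 8.7: 2.
PR = 6/8 × 100 = 75.0

75.0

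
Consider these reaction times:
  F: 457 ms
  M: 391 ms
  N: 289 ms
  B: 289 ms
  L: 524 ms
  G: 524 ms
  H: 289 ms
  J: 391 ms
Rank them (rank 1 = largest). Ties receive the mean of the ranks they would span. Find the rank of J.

4.5

Sorted (descending): 524, 524, 457, 391, 391, 289, 289, 289
The 2 values of 524 occupy positions 1–2 → average rank (1+2)/2 = 1.5.
The 2 values of 391 occupy positions 4–5 → average rank (4+5)/2 = 4.5.
The 3 values of 289 occupy positions 6–8 → average rank 7.
J has value 391 ms → rank 4.5.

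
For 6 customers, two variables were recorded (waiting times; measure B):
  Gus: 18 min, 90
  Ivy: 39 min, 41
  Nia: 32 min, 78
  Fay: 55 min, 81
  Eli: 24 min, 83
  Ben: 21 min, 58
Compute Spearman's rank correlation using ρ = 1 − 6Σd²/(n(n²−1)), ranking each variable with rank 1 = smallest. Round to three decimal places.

Ranks of variable 1: 1, 5, 4, 6, 3, 2
Ranks of variable 2: 6, 1, 3, 4, 5, 2
d = r₁ − r₂: -5, 4, 1, 2, -2, 0
d²: 25, 16, 1, 4, 4, 0; Σd² = 50
ρ = 1 − 6·50/(6·35) = 1 − 300/210 = -0.429

-0.429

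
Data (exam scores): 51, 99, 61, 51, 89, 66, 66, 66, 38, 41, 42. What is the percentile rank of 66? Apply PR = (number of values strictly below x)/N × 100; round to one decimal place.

N = 11.
Strictly below 66: 6. Equal to 66: 3.
PR = 6/11 × 100 = 54.5

54.5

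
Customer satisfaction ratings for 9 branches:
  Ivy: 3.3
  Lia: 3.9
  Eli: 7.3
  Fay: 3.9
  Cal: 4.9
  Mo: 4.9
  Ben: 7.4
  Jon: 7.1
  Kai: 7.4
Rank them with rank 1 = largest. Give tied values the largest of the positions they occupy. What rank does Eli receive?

Sorted (descending): 7.4, 7.4, 7.3, 7.1, 4.9, 4.9, 3.9, 3.9, 3.3
The 2 values of 7.4 occupy positions 1–2 → each gets rank 2.
The 2 values of 4.9 occupy positions 5–6 → each gets rank 6.
The 2 values of 3.9 occupy positions 7–8 → each gets rank 8.
Eli has value 7.3 → rank 3.

3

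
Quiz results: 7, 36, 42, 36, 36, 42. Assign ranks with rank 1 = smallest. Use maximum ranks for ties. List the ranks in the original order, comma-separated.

Sorted (ascending): 7, 36, 36, 36, 42, 42
The 3 values of 36 occupy positions 2–4 → each gets rank 4.
The 2 values of 42 occupy positions 5–6 → each gets rank 6.

1, 4, 6, 4, 4, 6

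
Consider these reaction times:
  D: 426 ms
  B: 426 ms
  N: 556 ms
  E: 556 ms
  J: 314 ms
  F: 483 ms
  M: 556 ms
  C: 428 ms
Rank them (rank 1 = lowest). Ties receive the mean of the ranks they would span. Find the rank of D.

2.5

Sorted (ascending): 314, 426, 426, 428, 483, 556, 556, 556
The 2 values of 426 occupy positions 2–3 → average rank (2+3)/2 = 2.5.
The 3 values of 556 occupy positions 6–8 → average rank 7.
D has value 426 ms → rank 2.5.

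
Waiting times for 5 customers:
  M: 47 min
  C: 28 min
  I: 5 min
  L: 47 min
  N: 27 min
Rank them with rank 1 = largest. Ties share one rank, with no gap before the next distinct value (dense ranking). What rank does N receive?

Sorted (descending): 47, 47, 28, 27, 5
The 2 values of 47 share dense rank 1.
Remaining distinct values take the next consecutive integers.
N has value 27 min → rank 3.

3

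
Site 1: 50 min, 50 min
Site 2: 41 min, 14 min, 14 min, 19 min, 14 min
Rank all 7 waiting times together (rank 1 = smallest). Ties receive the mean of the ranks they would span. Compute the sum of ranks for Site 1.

Sorted (ascending): 14, 14, 14, 19, 41, 50, 50
The 3 values of 14 occupy positions 1–3 → average rank 2.
The 2 values of 50 occupy positions 6–7 → average rank (6+7)/2 = 6.5.
Site 1 values → pooled ranks: 50→6.5, 50→6.5
Rank sum = 6.5 + 6.5 = 13

13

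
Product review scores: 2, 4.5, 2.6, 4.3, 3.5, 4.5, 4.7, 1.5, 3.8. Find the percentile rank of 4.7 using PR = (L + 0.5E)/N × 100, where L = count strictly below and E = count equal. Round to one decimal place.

N = 9.
Strictly below 4.7: 8. Equal to 4.7: 1.
PR = (8 + 0.5·1)/9 × 100 = 94.4

94.4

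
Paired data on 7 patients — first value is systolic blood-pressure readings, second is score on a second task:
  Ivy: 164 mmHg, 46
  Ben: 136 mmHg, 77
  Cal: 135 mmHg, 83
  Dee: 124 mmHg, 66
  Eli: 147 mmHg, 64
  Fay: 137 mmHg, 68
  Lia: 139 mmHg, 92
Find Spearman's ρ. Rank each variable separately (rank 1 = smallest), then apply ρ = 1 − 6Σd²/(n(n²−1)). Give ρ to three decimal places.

Ranks of variable 1: 7, 3, 2, 1, 6, 4, 5
Ranks of variable 2: 1, 5, 6, 3, 2, 4, 7
d = r₁ − r₂: 6, -2, -4, -2, 4, 0, -2
d²: 36, 4, 16, 4, 16, 0, 4; Σd² = 80
ρ = 1 − 6·80/(7·48) = 1 − 480/336 = -0.429

-0.429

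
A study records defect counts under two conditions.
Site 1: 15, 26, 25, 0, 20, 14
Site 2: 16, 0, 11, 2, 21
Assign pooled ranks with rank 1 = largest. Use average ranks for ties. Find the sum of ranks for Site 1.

Sorted (descending): 26, 25, 21, 20, 16, 15, 14, 11, 2, 0, 0
The 2 values of 0 occupy positions 10–11 → average rank (10+11)/2 = 10.5.
Site 1 values → pooled ranks: 15→6, 26→1, 25→2, 0→10.5, 20→4, 14→7
Rank sum = 6 + 1 + 2 + 10.5 + 4 + 7 = 30.5

30.5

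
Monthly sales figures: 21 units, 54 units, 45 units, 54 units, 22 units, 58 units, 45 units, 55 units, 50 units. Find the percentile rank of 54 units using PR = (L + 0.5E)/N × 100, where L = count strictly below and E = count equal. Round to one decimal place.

66.7

N = 9.
Strictly below 54: 5. Equal to 54: 2.
PR = (5 + 0.5·2)/9 × 100 = 66.7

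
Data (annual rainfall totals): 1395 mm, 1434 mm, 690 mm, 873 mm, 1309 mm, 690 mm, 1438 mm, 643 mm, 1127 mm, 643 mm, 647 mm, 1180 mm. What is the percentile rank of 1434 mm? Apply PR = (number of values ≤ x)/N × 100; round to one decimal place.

N = 12.
Strictly below 1434: 10. Equal to 1434: 1.
PR = 11/12 × 100 = 91.7

91.7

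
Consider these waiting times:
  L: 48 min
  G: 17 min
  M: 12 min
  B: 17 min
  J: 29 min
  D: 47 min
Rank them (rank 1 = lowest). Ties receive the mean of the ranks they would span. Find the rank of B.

Sorted (ascending): 12, 17, 17, 29, 47, 48
The 2 values of 17 occupy positions 2–3 → average rank (2+3)/2 = 2.5.
B has value 17 min → rank 2.5.

2.5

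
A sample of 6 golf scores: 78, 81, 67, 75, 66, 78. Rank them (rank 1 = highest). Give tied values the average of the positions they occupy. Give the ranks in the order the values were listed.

2.5, 1, 5, 4, 6, 2.5

Sorted (descending): 81, 78, 78, 75, 67, 66
The 2 values of 78 occupy positions 2–3 → average rank (2+3)/2 = 2.5.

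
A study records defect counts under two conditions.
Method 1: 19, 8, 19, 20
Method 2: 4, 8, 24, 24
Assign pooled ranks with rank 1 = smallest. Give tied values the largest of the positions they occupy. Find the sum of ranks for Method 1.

Sorted (ascending): 4, 8, 8, 19, 19, 20, 24, 24
The 2 values of 8 occupy positions 2–3 → each gets rank 3.
The 2 values of 19 occupy positions 4–5 → each gets rank 5.
The 2 values of 24 occupy positions 7–8 → each gets rank 8.
Method 1 values → pooled ranks: 19→5, 8→3, 19→5, 20→6
Rank sum = 5 + 3 + 5 + 6 = 19

19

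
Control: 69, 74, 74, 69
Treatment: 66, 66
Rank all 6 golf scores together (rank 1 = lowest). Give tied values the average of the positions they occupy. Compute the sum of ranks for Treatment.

3

Sorted (ascending): 66, 66, 69, 69, 74, 74
The 2 values of 66 occupy positions 1–2 → average rank (1+2)/2 = 1.5.
The 2 values of 69 occupy positions 3–4 → average rank (3+4)/2 = 3.5.
The 2 values of 74 occupy positions 5–6 → average rank (5+6)/2 = 5.5.
Treatment values → pooled ranks: 66→1.5, 66→1.5
Rank sum = 1.5 + 1.5 = 3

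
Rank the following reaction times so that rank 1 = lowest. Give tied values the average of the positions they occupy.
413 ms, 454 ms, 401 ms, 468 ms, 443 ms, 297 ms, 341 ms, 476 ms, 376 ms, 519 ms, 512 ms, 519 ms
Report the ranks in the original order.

5, 7, 4, 8, 6, 1, 2, 9, 3, 11.5, 10, 11.5

Sorted (ascending): 297, 341, 376, 401, 413, 443, 454, 468, 476, 512, 519, 519
The 2 values of 519 occupy positions 11–12 → average rank (11+12)/2 = 11.5.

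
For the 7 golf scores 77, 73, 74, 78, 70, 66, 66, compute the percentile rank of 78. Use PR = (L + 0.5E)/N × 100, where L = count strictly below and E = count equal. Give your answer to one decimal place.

92.9

N = 7.
Strictly below 78: 6. Equal to 78: 1.
PR = (6 + 0.5·1)/7 × 100 = 92.9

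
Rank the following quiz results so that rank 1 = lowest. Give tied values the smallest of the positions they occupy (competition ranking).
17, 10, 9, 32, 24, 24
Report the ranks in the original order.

3, 2, 1, 6, 4, 4

Sorted (ascending): 9, 10, 17, 24, 24, 32
The 2 values of 24 occupy positions 4–5 → each gets rank 4.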